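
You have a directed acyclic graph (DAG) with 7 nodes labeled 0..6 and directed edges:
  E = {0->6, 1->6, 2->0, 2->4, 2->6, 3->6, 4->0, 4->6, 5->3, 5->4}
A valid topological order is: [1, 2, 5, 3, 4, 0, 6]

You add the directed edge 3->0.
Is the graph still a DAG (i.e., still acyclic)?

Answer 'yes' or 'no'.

Answer: yes

Derivation:
Given toposort: [1, 2, 5, 3, 4, 0, 6]
Position of 3: index 3; position of 0: index 5
New edge 3->0: forward
Forward edge: respects the existing order. Still a DAG, same toposort still valid.
Still a DAG? yes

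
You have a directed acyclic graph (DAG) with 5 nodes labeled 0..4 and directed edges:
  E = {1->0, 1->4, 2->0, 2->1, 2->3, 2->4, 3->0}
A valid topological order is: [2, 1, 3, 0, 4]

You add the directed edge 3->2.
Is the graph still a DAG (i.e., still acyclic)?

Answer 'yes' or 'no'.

Given toposort: [2, 1, 3, 0, 4]
Position of 3: index 2; position of 2: index 0
New edge 3->2: backward (u after v in old order)
Backward edge: old toposort is now invalid. Check if this creates a cycle.
Does 2 already reach 3? Reachable from 2: [0, 1, 2, 3, 4]. YES -> cycle!
Still a DAG? no

Answer: no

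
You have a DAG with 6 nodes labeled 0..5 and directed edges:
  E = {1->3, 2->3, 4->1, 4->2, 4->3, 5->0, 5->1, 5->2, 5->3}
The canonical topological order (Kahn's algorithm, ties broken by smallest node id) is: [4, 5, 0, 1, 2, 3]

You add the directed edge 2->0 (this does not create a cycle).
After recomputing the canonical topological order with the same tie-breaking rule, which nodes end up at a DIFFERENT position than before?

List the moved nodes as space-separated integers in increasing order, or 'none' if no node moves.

Answer: 0 1 2

Derivation:
Old toposort: [4, 5, 0, 1, 2, 3]
Added edge 2->0
Recompute Kahn (smallest-id tiebreak):
  initial in-degrees: [2, 2, 2, 4, 0, 0]
  ready (indeg=0): [4, 5]
  pop 4: indeg[1]->1; indeg[2]->1; indeg[3]->3 | ready=[5] | order so far=[4]
  pop 5: indeg[0]->1; indeg[1]->0; indeg[2]->0; indeg[3]->2 | ready=[1, 2] | order so far=[4, 5]
  pop 1: indeg[3]->1 | ready=[2] | order so far=[4, 5, 1]
  pop 2: indeg[0]->0; indeg[3]->0 | ready=[0, 3] | order so far=[4, 5, 1, 2]
  pop 0: no out-edges | ready=[3] | order so far=[4, 5, 1, 2, 0]
  pop 3: no out-edges | ready=[] | order so far=[4, 5, 1, 2, 0, 3]
New canonical toposort: [4, 5, 1, 2, 0, 3]
Compare positions:
  Node 0: index 2 -> 4 (moved)
  Node 1: index 3 -> 2 (moved)
  Node 2: index 4 -> 3 (moved)
  Node 3: index 5 -> 5 (same)
  Node 4: index 0 -> 0 (same)
  Node 5: index 1 -> 1 (same)
Nodes that changed position: 0 1 2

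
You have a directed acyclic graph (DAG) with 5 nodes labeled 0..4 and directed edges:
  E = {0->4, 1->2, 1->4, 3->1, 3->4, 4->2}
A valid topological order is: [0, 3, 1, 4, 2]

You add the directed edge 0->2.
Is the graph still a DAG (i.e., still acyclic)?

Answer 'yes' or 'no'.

Given toposort: [0, 3, 1, 4, 2]
Position of 0: index 0; position of 2: index 4
New edge 0->2: forward
Forward edge: respects the existing order. Still a DAG, same toposort still valid.
Still a DAG? yes

Answer: yes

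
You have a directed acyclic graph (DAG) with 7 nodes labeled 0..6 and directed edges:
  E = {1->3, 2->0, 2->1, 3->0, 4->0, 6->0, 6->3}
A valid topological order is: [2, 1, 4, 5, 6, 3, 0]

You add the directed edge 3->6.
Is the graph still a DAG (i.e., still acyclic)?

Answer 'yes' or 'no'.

Answer: no

Derivation:
Given toposort: [2, 1, 4, 5, 6, 3, 0]
Position of 3: index 5; position of 6: index 4
New edge 3->6: backward (u after v in old order)
Backward edge: old toposort is now invalid. Check if this creates a cycle.
Does 6 already reach 3? Reachable from 6: [0, 3, 6]. YES -> cycle!
Still a DAG? no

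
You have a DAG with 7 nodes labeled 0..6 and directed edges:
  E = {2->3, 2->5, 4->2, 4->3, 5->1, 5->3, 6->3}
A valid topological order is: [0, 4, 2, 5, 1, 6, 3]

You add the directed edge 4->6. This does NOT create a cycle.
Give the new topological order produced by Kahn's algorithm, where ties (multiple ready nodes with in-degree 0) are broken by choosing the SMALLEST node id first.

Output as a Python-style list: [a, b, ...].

Old toposort: [0, 4, 2, 5, 1, 6, 3]
Added edge: 4->6
Position of 4 (1) < position of 6 (5). Old order still valid.
Run Kahn's algorithm (break ties by smallest node id):
  initial in-degrees: [0, 1, 1, 4, 0, 1, 1]
  ready (indeg=0): [0, 4]
  pop 0: no out-edges | ready=[4] | order so far=[0]
  pop 4: indeg[2]->0; indeg[3]->3; indeg[6]->0 | ready=[2, 6] | order so far=[0, 4]
  pop 2: indeg[3]->2; indeg[5]->0 | ready=[5, 6] | order so far=[0, 4, 2]
  pop 5: indeg[1]->0; indeg[3]->1 | ready=[1, 6] | order so far=[0, 4, 2, 5]
  pop 1: no out-edges | ready=[6] | order so far=[0, 4, 2, 5, 1]
  pop 6: indeg[3]->0 | ready=[3] | order so far=[0, 4, 2, 5, 1, 6]
  pop 3: no out-edges | ready=[] | order so far=[0, 4, 2, 5, 1, 6, 3]
  Result: [0, 4, 2, 5, 1, 6, 3]

Answer: [0, 4, 2, 5, 1, 6, 3]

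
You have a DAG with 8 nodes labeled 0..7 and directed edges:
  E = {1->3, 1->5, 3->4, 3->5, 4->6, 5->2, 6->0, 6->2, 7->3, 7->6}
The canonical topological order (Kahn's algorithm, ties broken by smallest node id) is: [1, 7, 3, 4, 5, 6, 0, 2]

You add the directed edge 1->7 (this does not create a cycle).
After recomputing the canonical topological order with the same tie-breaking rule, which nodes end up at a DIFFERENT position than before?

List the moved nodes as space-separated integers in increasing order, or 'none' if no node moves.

Old toposort: [1, 7, 3, 4, 5, 6, 0, 2]
Added edge 1->7
Recompute Kahn (smallest-id tiebreak):
  initial in-degrees: [1, 0, 2, 2, 1, 2, 2, 1]
  ready (indeg=0): [1]
  pop 1: indeg[3]->1; indeg[5]->1; indeg[7]->0 | ready=[7] | order so far=[1]
  pop 7: indeg[3]->0; indeg[6]->1 | ready=[3] | order so far=[1, 7]
  pop 3: indeg[4]->0; indeg[5]->0 | ready=[4, 5] | order so far=[1, 7, 3]
  pop 4: indeg[6]->0 | ready=[5, 6] | order so far=[1, 7, 3, 4]
  pop 5: indeg[2]->1 | ready=[6] | order so far=[1, 7, 3, 4, 5]
  pop 6: indeg[0]->0; indeg[2]->0 | ready=[0, 2] | order so far=[1, 7, 3, 4, 5, 6]
  pop 0: no out-edges | ready=[2] | order so far=[1, 7, 3, 4, 5, 6, 0]
  pop 2: no out-edges | ready=[] | order so far=[1, 7, 3, 4, 5, 6, 0, 2]
New canonical toposort: [1, 7, 3, 4, 5, 6, 0, 2]
Compare positions:
  Node 0: index 6 -> 6 (same)
  Node 1: index 0 -> 0 (same)
  Node 2: index 7 -> 7 (same)
  Node 3: index 2 -> 2 (same)
  Node 4: index 3 -> 3 (same)
  Node 5: index 4 -> 4 (same)
  Node 6: index 5 -> 5 (same)
  Node 7: index 1 -> 1 (same)
Nodes that changed position: none

Answer: none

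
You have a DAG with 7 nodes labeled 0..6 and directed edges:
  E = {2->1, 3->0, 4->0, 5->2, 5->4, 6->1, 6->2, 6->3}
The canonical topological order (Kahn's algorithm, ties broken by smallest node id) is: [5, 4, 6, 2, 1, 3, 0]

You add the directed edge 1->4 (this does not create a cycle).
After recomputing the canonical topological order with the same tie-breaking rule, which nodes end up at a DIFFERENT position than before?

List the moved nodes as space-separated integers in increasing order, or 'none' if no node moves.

Old toposort: [5, 4, 6, 2, 1, 3, 0]
Added edge 1->4
Recompute Kahn (smallest-id tiebreak):
  initial in-degrees: [2, 2, 2, 1, 2, 0, 0]
  ready (indeg=0): [5, 6]
  pop 5: indeg[2]->1; indeg[4]->1 | ready=[6] | order so far=[5]
  pop 6: indeg[1]->1; indeg[2]->0; indeg[3]->0 | ready=[2, 3] | order so far=[5, 6]
  pop 2: indeg[1]->0 | ready=[1, 3] | order so far=[5, 6, 2]
  pop 1: indeg[4]->0 | ready=[3, 4] | order so far=[5, 6, 2, 1]
  pop 3: indeg[0]->1 | ready=[4] | order so far=[5, 6, 2, 1, 3]
  pop 4: indeg[0]->0 | ready=[0] | order so far=[5, 6, 2, 1, 3, 4]
  pop 0: no out-edges | ready=[] | order so far=[5, 6, 2, 1, 3, 4, 0]
New canonical toposort: [5, 6, 2, 1, 3, 4, 0]
Compare positions:
  Node 0: index 6 -> 6 (same)
  Node 1: index 4 -> 3 (moved)
  Node 2: index 3 -> 2 (moved)
  Node 3: index 5 -> 4 (moved)
  Node 4: index 1 -> 5 (moved)
  Node 5: index 0 -> 0 (same)
  Node 6: index 2 -> 1 (moved)
Nodes that changed position: 1 2 3 4 6

Answer: 1 2 3 4 6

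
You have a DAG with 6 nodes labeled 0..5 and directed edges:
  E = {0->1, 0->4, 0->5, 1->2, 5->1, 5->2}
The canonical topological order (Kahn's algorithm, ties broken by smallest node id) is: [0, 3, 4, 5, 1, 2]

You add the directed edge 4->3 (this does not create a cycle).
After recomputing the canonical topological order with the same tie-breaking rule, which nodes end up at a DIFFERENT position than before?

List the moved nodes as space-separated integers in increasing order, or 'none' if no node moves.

Old toposort: [0, 3, 4, 5, 1, 2]
Added edge 4->3
Recompute Kahn (smallest-id tiebreak):
  initial in-degrees: [0, 2, 2, 1, 1, 1]
  ready (indeg=0): [0]
  pop 0: indeg[1]->1; indeg[4]->0; indeg[5]->0 | ready=[4, 5] | order so far=[0]
  pop 4: indeg[3]->0 | ready=[3, 5] | order so far=[0, 4]
  pop 3: no out-edges | ready=[5] | order so far=[0, 4, 3]
  pop 5: indeg[1]->0; indeg[2]->1 | ready=[1] | order so far=[0, 4, 3, 5]
  pop 1: indeg[2]->0 | ready=[2] | order so far=[0, 4, 3, 5, 1]
  pop 2: no out-edges | ready=[] | order so far=[0, 4, 3, 5, 1, 2]
New canonical toposort: [0, 4, 3, 5, 1, 2]
Compare positions:
  Node 0: index 0 -> 0 (same)
  Node 1: index 4 -> 4 (same)
  Node 2: index 5 -> 5 (same)
  Node 3: index 1 -> 2 (moved)
  Node 4: index 2 -> 1 (moved)
  Node 5: index 3 -> 3 (same)
Nodes that changed position: 3 4

Answer: 3 4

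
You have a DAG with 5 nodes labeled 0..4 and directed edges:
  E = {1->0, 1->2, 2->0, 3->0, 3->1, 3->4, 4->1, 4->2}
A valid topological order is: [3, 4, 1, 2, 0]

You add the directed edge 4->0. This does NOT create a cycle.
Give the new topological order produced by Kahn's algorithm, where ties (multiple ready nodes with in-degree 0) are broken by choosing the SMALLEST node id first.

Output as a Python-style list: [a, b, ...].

Answer: [3, 4, 1, 2, 0]

Derivation:
Old toposort: [3, 4, 1, 2, 0]
Added edge: 4->0
Position of 4 (1) < position of 0 (4). Old order still valid.
Run Kahn's algorithm (break ties by smallest node id):
  initial in-degrees: [4, 2, 2, 0, 1]
  ready (indeg=0): [3]
  pop 3: indeg[0]->3; indeg[1]->1; indeg[4]->0 | ready=[4] | order so far=[3]
  pop 4: indeg[0]->2; indeg[1]->0; indeg[2]->1 | ready=[1] | order so far=[3, 4]
  pop 1: indeg[0]->1; indeg[2]->0 | ready=[2] | order so far=[3, 4, 1]
  pop 2: indeg[0]->0 | ready=[0] | order so far=[3, 4, 1, 2]
  pop 0: no out-edges | ready=[] | order so far=[3, 4, 1, 2, 0]
  Result: [3, 4, 1, 2, 0]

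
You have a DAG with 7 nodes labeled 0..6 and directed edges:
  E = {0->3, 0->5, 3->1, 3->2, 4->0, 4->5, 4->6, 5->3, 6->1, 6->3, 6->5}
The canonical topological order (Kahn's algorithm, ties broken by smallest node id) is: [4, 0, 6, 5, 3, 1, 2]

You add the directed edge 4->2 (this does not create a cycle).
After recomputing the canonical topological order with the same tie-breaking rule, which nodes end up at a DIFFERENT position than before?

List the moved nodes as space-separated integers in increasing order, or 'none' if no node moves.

Old toposort: [4, 0, 6, 5, 3, 1, 2]
Added edge 4->2
Recompute Kahn (smallest-id tiebreak):
  initial in-degrees: [1, 2, 2, 3, 0, 3, 1]
  ready (indeg=0): [4]
  pop 4: indeg[0]->0; indeg[2]->1; indeg[5]->2; indeg[6]->0 | ready=[0, 6] | order so far=[4]
  pop 0: indeg[3]->2; indeg[5]->1 | ready=[6] | order so far=[4, 0]
  pop 6: indeg[1]->1; indeg[3]->1; indeg[5]->0 | ready=[5] | order so far=[4, 0, 6]
  pop 5: indeg[3]->0 | ready=[3] | order so far=[4, 0, 6, 5]
  pop 3: indeg[1]->0; indeg[2]->0 | ready=[1, 2] | order so far=[4, 0, 6, 5, 3]
  pop 1: no out-edges | ready=[2] | order so far=[4, 0, 6, 5, 3, 1]
  pop 2: no out-edges | ready=[] | order so far=[4, 0, 6, 5, 3, 1, 2]
New canonical toposort: [4, 0, 6, 5, 3, 1, 2]
Compare positions:
  Node 0: index 1 -> 1 (same)
  Node 1: index 5 -> 5 (same)
  Node 2: index 6 -> 6 (same)
  Node 3: index 4 -> 4 (same)
  Node 4: index 0 -> 0 (same)
  Node 5: index 3 -> 3 (same)
  Node 6: index 2 -> 2 (same)
Nodes that changed position: none

Answer: none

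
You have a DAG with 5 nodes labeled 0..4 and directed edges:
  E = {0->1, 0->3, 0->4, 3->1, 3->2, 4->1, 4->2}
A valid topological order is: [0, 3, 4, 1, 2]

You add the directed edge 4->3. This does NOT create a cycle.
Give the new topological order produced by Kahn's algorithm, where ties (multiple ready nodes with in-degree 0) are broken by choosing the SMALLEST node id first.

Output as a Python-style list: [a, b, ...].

Answer: [0, 4, 3, 1, 2]

Derivation:
Old toposort: [0, 3, 4, 1, 2]
Added edge: 4->3
Position of 4 (2) > position of 3 (1). Must reorder: 4 must now come before 3.
Run Kahn's algorithm (break ties by smallest node id):
  initial in-degrees: [0, 3, 2, 2, 1]
  ready (indeg=0): [0]
  pop 0: indeg[1]->2; indeg[3]->1; indeg[4]->0 | ready=[4] | order so far=[0]
  pop 4: indeg[1]->1; indeg[2]->1; indeg[3]->0 | ready=[3] | order so far=[0, 4]
  pop 3: indeg[1]->0; indeg[2]->0 | ready=[1, 2] | order so far=[0, 4, 3]
  pop 1: no out-edges | ready=[2] | order so far=[0, 4, 3, 1]
  pop 2: no out-edges | ready=[] | order so far=[0, 4, 3, 1, 2]
  Result: [0, 4, 3, 1, 2]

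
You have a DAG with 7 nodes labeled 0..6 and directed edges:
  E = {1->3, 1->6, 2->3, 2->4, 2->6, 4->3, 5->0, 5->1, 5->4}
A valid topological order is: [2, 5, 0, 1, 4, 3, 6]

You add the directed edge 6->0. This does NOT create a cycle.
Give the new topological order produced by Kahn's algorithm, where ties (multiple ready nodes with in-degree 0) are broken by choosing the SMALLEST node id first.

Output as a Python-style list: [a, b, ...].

Answer: [2, 5, 1, 4, 3, 6, 0]

Derivation:
Old toposort: [2, 5, 0, 1, 4, 3, 6]
Added edge: 6->0
Position of 6 (6) > position of 0 (2). Must reorder: 6 must now come before 0.
Run Kahn's algorithm (break ties by smallest node id):
  initial in-degrees: [2, 1, 0, 3, 2, 0, 2]
  ready (indeg=0): [2, 5]
  pop 2: indeg[3]->2; indeg[4]->1; indeg[6]->1 | ready=[5] | order so far=[2]
  pop 5: indeg[0]->1; indeg[1]->0; indeg[4]->0 | ready=[1, 4] | order so far=[2, 5]
  pop 1: indeg[3]->1; indeg[6]->0 | ready=[4, 6] | order so far=[2, 5, 1]
  pop 4: indeg[3]->0 | ready=[3, 6] | order so far=[2, 5, 1, 4]
  pop 3: no out-edges | ready=[6] | order so far=[2, 5, 1, 4, 3]
  pop 6: indeg[0]->0 | ready=[0] | order so far=[2, 5, 1, 4, 3, 6]
  pop 0: no out-edges | ready=[] | order so far=[2, 5, 1, 4, 3, 6, 0]
  Result: [2, 5, 1, 4, 3, 6, 0]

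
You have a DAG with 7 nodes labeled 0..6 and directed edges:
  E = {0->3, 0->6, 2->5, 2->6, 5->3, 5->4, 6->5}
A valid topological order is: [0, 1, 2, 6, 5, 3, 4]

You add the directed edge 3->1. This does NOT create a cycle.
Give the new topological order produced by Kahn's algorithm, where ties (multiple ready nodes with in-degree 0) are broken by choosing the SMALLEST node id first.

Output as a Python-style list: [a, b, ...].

Old toposort: [0, 1, 2, 6, 5, 3, 4]
Added edge: 3->1
Position of 3 (5) > position of 1 (1). Must reorder: 3 must now come before 1.
Run Kahn's algorithm (break ties by smallest node id):
  initial in-degrees: [0, 1, 0, 2, 1, 2, 2]
  ready (indeg=0): [0, 2]
  pop 0: indeg[3]->1; indeg[6]->1 | ready=[2] | order so far=[0]
  pop 2: indeg[5]->1; indeg[6]->0 | ready=[6] | order so far=[0, 2]
  pop 6: indeg[5]->0 | ready=[5] | order so far=[0, 2, 6]
  pop 5: indeg[3]->0; indeg[4]->0 | ready=[3, 4] | order so far=[0, 2, 6, 5]
  pop 3: indeg[1]->0 | ready=[1, 4] | order so far=[0, 2, 6, 5, 3]
  pop 1: no out-edges | ready=[4] | order so far=[0, 2, 6, 5, 3, 1]
  pop 4: no out-edges | ready=[] | order so far=[0, 2, 6, 5, 3, 1, 4]
  Result: [0, 2, 6, 5, 3, 1, 4]

Answer: [0, 2, 6, 5, 3, 1, 4]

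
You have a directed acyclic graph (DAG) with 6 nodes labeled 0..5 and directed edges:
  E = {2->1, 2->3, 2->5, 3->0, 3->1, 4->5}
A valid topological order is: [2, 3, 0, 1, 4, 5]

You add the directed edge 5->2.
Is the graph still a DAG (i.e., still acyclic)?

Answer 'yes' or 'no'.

Given toposort: [2, 3, 0, 1, 4, 5]
Position of 5: index 5; position of 2: index 0
New edge 5->2: backward (u after v in old order)
Backward edge: old toposort is now invalid. Check if this creates a cycle.
Does 2 already reach 5? Reachable from 2: [0, 1, 2, 3, 5]. YES -> cycle!
Still a DAG? no

Answer: no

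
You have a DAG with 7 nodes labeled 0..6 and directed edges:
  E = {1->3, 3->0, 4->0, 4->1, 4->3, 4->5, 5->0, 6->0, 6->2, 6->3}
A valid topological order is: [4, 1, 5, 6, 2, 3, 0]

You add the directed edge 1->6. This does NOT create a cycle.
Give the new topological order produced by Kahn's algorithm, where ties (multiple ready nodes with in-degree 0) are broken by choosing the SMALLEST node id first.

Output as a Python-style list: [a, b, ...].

Answer: [4, 1, 5, 6, 2, 3, 0]

Derivation:
Old toposort: [4, 1, 5, 6, 2, 3, 0]
Added edge: 1->6
Position of 1 (1) < position of 6 (3). Old order still valid.
Run Kahn's algorithm (break ties by smallest node id):
  initial in-degrees: [4, 1, 1, 3, 0, 1, 1]
  ready (indeg=0): [4]
  pop 4: indeg[0]->3; indeg[1]->0; indeg[3]->2; indeg[5]->0 | ready=[1, 5] | order so far=[4]
  pop 1: indeg[3]->1; indeg[6]->0 | ready=[5, 6] | order so far=[4, 1]
  pop 5: indeg[0]->2 | ready=[6] | order so far=[4, 1, 5]
  pop 6: indeg[0]->1; indeg[2]->0; indeg[3]->0 | ready=[2, 3] | order so far=[4, 1, 5, 6]
  pop 2: no out-edges | ready=[3] | order so far=[4, 1, 5, 6, 2]
  pop 3: indeg[0]->0 | ready=[0] | order so far=[4, 1, 5, 6, 2, 3]
  pop 0: no out-edges | ready=[] | order so far=[4, 1, 5, 6, 2, 3, 0]
  Result: [4, 1, 5, 6, 2, 3, 0]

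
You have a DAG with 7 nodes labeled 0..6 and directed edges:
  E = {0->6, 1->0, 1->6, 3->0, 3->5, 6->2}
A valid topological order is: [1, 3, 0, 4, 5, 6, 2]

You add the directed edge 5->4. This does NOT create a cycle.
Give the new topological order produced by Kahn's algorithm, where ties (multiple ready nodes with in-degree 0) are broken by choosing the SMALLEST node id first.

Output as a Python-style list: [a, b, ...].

Old toposort: [1, 3, 0, 4, 5, 6, 2]
Added edge: 5->4
Position of 5 (4) > position of 4 (3). Must reorder: 5 must now come before 4.
Run Kahn's algorithm (break ties by smallest node id):
  initial in-degrees: [2, 0, 1, 0, 1, 1, 2]
  ready (indeg=0): [1, 3]
  pop 1: indeg[0]->1; indeg[6]->1 | ready=[3] | order so far=[1]
  pop 3: indeg[0]->0; indeg[5]->0 | ready=[0, 5] | order so far=[1, 3]
  pop 0: indeg[6]->0 | ready=[5, 6] | order so far=[1, 3, 0]
  pop 5: indeg[4]->0 | ready=[4, 6] | order so far=[1, 3, 0, 5]
  pop 4: no out-edges | ready=[6] | order so far=[1, 3, 0, 5, 4]
  pop 6: indeg[2]->0 | ready=[2] | order so far=[1, 3, 0, 5, 4, 6]
  pop 2: no out-edges | ready=[] | order so far=[1, 3, 0, 5, 4, 6, 2]
  Result: [1, 3, 0, 5, 4, 6, 2]

Answer: [1, 3, 0, 5, 4, 6, 2]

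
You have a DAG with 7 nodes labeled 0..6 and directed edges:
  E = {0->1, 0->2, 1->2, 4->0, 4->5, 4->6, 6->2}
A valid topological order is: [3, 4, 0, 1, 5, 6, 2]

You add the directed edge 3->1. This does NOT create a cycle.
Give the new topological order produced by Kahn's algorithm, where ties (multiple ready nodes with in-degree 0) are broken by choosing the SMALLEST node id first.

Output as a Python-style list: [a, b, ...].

Answer: [3, 4, 0, 1, 5, 6, 2]

Derivation:
Old toposort: [3, 4, 0, 1, 5, 6, 2]
Added edge: 3->1
Position of 3 (0) < position of 1 (3). Old order still valid.
Run Kahn's algorithm (break ties by smallest node id):
  initial in-degrees: [1, 2, 3, 0, 0, 1, 1]
  ready (indeg=0): [3, 4]
  pop 3: indeg[1]->1 | ready=[4] | order so far=[3]
  pop 4: indeg[0]->0; indeg[5]->0; indeg[6]->0 | ready=[0, 5, 6] | order so far=[3, 4]
  pop 0: indeg[1]->0; indeg[2]->2 | ready=[1, 5, 6] | order so far=[3, 4, 0]
  pop 1: indeg[2]->1 | ready=[5, 6] | order so far=[3, 4, 0, 1]
  pop 5: no out-edges | ready=[6] | order so far=[3, 4, 0, 1, 5]
  pop 6: indeg[2]->0 | ready=[2] | order so far=[3, 4, 0, 1, 5, 6]
  pop 2: no out-edges | ready=[] | order so far=[3, 4, 0, 1, 5, 6, 2]
  Result: [3, 4, 0, 1, 5, 6, 2]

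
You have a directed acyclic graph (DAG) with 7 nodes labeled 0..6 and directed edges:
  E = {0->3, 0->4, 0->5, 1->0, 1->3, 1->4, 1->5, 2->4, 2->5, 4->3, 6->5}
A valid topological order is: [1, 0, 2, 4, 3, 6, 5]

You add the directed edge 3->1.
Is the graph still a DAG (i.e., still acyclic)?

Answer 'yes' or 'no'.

Answer: no

Derivation:
Given toposort: [1, 0, 2, 4, 3, 6, 5]
Position of 3: index 4; position of 1: index 0
New edge 3->1: backward (u after v in old order)
Backward edge: old toposort is now invalid. Check if this creates a cycle.
Does 1 already reach 3? Reachable from 1: [0, 1, 3, 4, 5]. YES -> cycle!
Still a DAG? no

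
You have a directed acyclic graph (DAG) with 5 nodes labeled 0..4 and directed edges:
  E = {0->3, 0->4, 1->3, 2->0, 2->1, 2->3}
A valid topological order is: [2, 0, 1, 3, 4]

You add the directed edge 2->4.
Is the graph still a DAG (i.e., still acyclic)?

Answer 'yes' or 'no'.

Answer: yes

Derivation:
Given toposort: [2, 0, 1, 3, 4]
Position of 2: index 0; position of 4: index 4
New edge 2->4: forward
Forward edge: respects the existing order. Still a DAG, same toposort still valid.
Still a DAG? yes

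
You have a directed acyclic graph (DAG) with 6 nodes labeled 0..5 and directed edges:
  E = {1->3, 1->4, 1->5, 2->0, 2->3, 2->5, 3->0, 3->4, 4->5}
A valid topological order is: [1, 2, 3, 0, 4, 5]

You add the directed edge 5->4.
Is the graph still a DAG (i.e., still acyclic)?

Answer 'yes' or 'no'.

Given toposort: [1, 2, 3, 0, 4, 5]
Position of 5: index 5; position of 4: index 4
New edge 5->4: backward (u after v in old order)
Backward edge: old toposort is now invalid. Check if this creates a cycle.
Does 4 already reach 5? Reachable from 4: [4, 5]. YES -> cycle!
Still a DAG? no

Answer: no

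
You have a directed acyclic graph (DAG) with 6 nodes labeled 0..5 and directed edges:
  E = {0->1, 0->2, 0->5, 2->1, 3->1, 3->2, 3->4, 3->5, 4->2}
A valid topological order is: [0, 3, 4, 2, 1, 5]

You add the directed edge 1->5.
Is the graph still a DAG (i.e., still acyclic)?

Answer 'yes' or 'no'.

Given toposort: [0, 3, 4, 2, 1, 5]
Position of 1: index 4; position of 5: index 5
New edge 1->5: forward
Forward edge: respects the existing order. Still a DAG, same toposort still valid.
Still a DAG? yes

Answer: yes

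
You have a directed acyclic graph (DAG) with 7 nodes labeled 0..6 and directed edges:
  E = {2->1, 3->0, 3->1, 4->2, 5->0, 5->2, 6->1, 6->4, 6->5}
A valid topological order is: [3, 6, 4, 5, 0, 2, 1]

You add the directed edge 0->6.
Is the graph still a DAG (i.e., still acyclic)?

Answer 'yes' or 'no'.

Given toposort: [3, 6, 4, 5, 0, 2, 1]
Position of 0: index 4; position of 6: index 1
New edge 0->6: backward (u after v in old order)
Backward edge: old toposort is now invalid. Check if this creates a cycle.
Does 6 already reach 0? Reachable from 6: [0, 1, 2, 4, 5, 6]. YES -> cycle!
Still a DAG? no

Answer: no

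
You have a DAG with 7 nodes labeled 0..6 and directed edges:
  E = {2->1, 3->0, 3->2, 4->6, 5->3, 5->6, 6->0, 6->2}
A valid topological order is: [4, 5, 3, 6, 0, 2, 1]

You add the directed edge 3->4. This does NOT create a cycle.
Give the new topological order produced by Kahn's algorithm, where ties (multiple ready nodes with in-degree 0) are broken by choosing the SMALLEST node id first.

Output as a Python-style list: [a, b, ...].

Old toposort: [4, 5, 3, 6, 0, 2, 1]
Added edge: 3->4
Position of 3 (2) > position of 4 (0). Must reorder: 3 must now come before 4.
Run Kahn's algorithm (break ties by smallest node id):
  initial in-degrees: [2, 1, 2, 1, 1, 0, 2]
  ready (indeg=0): [5]
  pop 5: indeg[3]->0; indeg[6]->1 | ready=[3] | order so far=[5]
  pop 3: indeg[0]->1; indeg[2]->1; indeg[4]->0 | ready=[4] | order so far=[5, 3]
  pop 4: indeg[6]->0 | ready=[6] | order so far=[5, 3, 4]
  pop 6: indeg[0]->0; indeg[2]->0 | ready=[0, 2] | order so far=[5, 3, 4, 6]
  pop 0: no out-edges | ready=[2] | order so far=[5, 3, 4, 6, 0]
  pop 2: indeg[1]->0 | ready=[1] | order so far=[5, 3, 4, 6, 0, 2]
  pop 1: no out-edges | ready=[] | order so far=[5, 3, 4, 6, 0, 2, 1]
  Result: [5, 3, 4, 6, 0, 2, 1]

Answer: [5, 3, 4, 6, 0, 2, 1]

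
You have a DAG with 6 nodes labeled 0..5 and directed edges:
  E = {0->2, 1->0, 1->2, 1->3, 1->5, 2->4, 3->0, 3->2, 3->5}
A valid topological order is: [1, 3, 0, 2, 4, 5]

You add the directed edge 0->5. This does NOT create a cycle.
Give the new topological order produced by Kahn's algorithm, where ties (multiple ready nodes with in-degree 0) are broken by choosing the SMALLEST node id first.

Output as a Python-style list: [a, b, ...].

Answer: [1, 3, 0, 2, 4, 5]

Derivation:
Old toposort: [1, 3, 0, 2, 4, 5]
Added edge: 0->5
Position of 0 (2) < position of 5 (5). Old order still valid.
Run Kahn's algorithm (break ties by smallest node id):
  initial in-degrees: [2, 0, 3, 1, 1, 3]
  ready (indeg=0): [1]
  pop 1: indeg[0]->1; indeg[2]->2; indeg[3]->0; indeg[5]->2 | ready=[3] | order so far=[1]
  pop 3: indeg[0]->0; indeg[2]->1; indeg[5]->1 | ready=[0] | order so far=[1, 3]
  pop 0: indeg[2]->0; indeg[5]->0 | ready=[2, 5] | order so far=[1, 3, 0]
  pop 2: indeg[4]->0 | ready=[4, 5] | order so far=[1, 3, 0, 2]
  pop 4: no out-edges | ready=[5] | order so far=[1, 3, 0, 2, 4]
  pop 5: no out-edges | ready=[] | order so far=[1, 3, 0, 2, 4, 5]
  Result: [1, 3, 0, 2, 4, 5]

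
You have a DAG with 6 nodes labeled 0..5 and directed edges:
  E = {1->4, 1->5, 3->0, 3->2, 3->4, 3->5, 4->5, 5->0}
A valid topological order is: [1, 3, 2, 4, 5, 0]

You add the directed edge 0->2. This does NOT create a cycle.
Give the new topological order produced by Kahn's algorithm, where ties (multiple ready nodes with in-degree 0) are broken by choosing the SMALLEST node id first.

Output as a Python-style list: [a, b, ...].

Answer: [1, 3, 4, 5, 0, 2]

Derivation:
Old toposort: [1, 3, 2, 4, 5, 0]
Added edge: 0->2
Position of 0 (5) > position of 2 (2). Must reorder: 0 must now come before 2.
Run Kahn's algorithm (break ties by smallest node id):
  initial in-degrees: [2, 0, 2, 0, 2, 3]
  ready (indeg=0): [1, 3]
  pop 1: indeg[4]->1; indeg[5]->2 | ready=[3] | order so far=[1]
  pop 3: indeg[0]->1; indeg[2]->1; indeg[4]->0; indeg[5]->1 | ready=[4] | order so far=[1, 3]
  pop 4: indeg[5]->0 | ready=[5] | order so far=[1, 3, 4]
  pop 5: indeg[0]->0 | ready=[0] | order so far=[1, 3, 4, 5]
  pop 0: indeg[2]->0 | ready=[2] | order so far=[1, 3, 4, 5, 0]
  pop 2: no out-edges | ready=[] | order so far=[1, 3, 4, 5, 0, 2]
  Result: [1, 3, 4, 5, 0, 2]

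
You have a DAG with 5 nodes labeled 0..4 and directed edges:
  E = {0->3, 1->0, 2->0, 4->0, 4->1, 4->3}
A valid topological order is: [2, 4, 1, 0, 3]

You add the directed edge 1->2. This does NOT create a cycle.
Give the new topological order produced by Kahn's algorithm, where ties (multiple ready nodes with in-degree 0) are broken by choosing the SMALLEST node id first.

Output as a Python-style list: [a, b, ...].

Old toposort: [2, 4, 1, 0, 3]
Added edge: 1->2
Position of 1 (2) > position of 2 (0). Must reorder: 1 must now come before 2.
Run Kahn's algorithm (break ties by smallest node id):
  initial in-degrees: [3, 1, 1, 2, 0]
  ready (indeg=0): [4]
  pop 4: indeg[0]->2; indeg[1]->0; indeg[3]->1 | ready=[1] | order so far=[4]
  pop 1: indeg[0]->1; indeg[2]->0 | ready=[2] | order so far=[4, 1]
  pop 2: indeg[0]->0 | ready=[0] | order so far=[4, 1, 2]
  pop 0: indeg[3]->0 | ready=[3] | order so far=[4, 1, 2, 0]
  pop 3: no out-edges | ready=[] | order so far=[4, 1, 2, 0, 3]
  Result: [4, 1, 2, 0, 3]

Answer: [4, 1, 2, 0, 3]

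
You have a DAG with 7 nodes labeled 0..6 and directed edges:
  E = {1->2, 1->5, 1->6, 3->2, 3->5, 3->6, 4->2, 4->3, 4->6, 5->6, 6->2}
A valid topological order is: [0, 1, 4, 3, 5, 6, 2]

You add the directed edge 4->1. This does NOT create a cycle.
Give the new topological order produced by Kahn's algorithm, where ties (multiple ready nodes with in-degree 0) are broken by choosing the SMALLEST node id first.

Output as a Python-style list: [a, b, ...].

Answer: [0, 4, 1, 3, 5, 6, 2]

Derivation:
Old toposort: [0, 1, 4, 3, 5, 6, 2]
Added edge: 4->1
Position of 4 (2) > position of 1 (1). Must reorder: 4 must now come before 1.
Run Kahn's algorithm (break ties by smallest node id):
  initial in-degrees: [0, 1, 4, 1, 0, 2, 4]
  ready (indeg=0): [0, 4]
  pop 0: no out-edges | ready=[4] | order so far=[0]
  pop 4: indeg[1]->0; indeg[2]->3; indeg[3]->0; indeg[6]->3 | ready=[1, 3] | order so far=[0, 4]
  pop 1: indeg[2]->2; indeg[5]->1; indeg[6]->2 | ready=[3] | order so far=[0, 4, 1]
  pop 3: indeg[2]->1; indeg[5]->0; indeg[6]->1 | ready=[5] | order so far=[0, 4, 1, 3]
  pop 5: indeg[6]->0 | ready=[6] | order so far=[0, 4, 1, 3, 5]
  pop 6: indeg[2]->0 | ready=[2] | order so far=[0, 4, 1, 3, 5, 6]
  pop 2: no out-edges | ready=[] | order so far=[0, 4, 1, 3, 5, 6, 2]
  Result: [0, 4, 1, 3, 5, 6, 2]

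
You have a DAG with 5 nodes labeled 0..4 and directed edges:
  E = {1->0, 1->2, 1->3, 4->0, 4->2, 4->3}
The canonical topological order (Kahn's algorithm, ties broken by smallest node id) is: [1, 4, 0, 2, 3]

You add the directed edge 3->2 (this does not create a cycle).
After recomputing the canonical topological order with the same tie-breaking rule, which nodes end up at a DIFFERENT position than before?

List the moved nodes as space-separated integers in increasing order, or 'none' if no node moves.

Old toposort: [1, 4, 0, 2, 3]
Added edge 3->2
Recompute Kahn (smallest-id tiebreak):
  initial in-degrees: [2, 0, 3, 2, 0]
  ready (indeg=0): [1, 4]
  pop 1: indeg[0]->1; indeg[2]->2; indeg[3]->1 | ready=[4] | order so far=[1]
  pop 4: indeg[0]->0; indeg[2]->1; indeg[3]->0 | ready=[0, 3] | order so far=[1, 4]
  pop 0: no out-edges | ready=[3] | order so far=[1, 4, 0]
  pop 3: indeg[2]->0 | ready=[2] | order so far=[1, 4, 0, 3]
  pop 2: no out-edges | ready=[] | order so far=[1, 4, 0, 3, 2]
New canonical toposort: [1, 4, 0, 3, 2]
Compare positions:
  Node 0: index 2 -> 2 (same)
  Node 1: index 0 -> 0 (same)
  Node 2: index 3 -> 4 (moved)
  Node 3: index 4 -> 3 (moved)
  Node 4: index 1 -> 1 (same)
Nodes that changed position: 2 3

Answer: 2 3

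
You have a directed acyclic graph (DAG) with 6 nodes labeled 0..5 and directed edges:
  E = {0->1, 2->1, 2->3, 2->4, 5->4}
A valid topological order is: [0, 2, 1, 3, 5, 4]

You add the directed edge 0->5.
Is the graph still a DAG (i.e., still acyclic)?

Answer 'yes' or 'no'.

Answer: yes

Derivation:
Given toposort: [0, 2, 1, 3, 5, 4]
Position of 0: index 0; position of 5: index 4
New edge 0->5: forward
Forward edge: respects the existing order. Still a DAG, same toposort still valid.
Still a DAG? yes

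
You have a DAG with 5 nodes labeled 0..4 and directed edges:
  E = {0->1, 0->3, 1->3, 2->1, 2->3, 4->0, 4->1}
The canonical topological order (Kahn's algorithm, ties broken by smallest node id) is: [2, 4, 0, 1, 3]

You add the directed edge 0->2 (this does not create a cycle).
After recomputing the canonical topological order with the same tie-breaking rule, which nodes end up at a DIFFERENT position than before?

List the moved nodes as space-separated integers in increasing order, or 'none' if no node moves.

Old toposort: [2, 4, 0, 1, 3]
Added edge 0->2
Recompute Kahn (smallest-id tiebreak):
  initial in-degrees: [1, 3, 1, 3, 0]
  ready (indeg=0): [4]
  pop 4: indeg[0]->0; indeg[1]->2 | ready=[0] | order so far=[4]
  pop 0: indeg[1]->1; indeg[2]->0; indeg[3]->2 | ready=[2] | order so far=[4, 0]
  pop 2: indeg[1]->0; indeg[3]->1 | ready=[1] | order so far=[4, 0, 2]
  pop 1: indeg[3]->0 | ready=[3] | order so far=[4, 0, 2, 1]
  pop 3: no out-edges | ready=[] | order so far=[4, 0, 2, 1, 3]
New canonical toposort: [4, 0, 2, 1, 3]
Compare positions:
  Node 0: index 2 -> 1 (moved)
  Node 1: index 3 -> 3 (same)
  Node 2: index 0 -> 2 (moved)
  Node 3: index 4 -> 4 (same)
  Node 4: index 1 -> 0 (moved)
Nodes that changed position: 0 2 4

Answer: 0 2 4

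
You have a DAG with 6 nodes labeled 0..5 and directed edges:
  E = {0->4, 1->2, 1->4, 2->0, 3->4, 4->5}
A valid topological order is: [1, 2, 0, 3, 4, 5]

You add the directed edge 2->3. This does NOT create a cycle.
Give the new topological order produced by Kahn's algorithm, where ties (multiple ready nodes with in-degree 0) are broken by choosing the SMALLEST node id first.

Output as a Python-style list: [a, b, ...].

Old toposort: [1, 2, 0, 3, 4, 5]
Added edge: 2->3
Position of 2 (1) < position of 3 (3). Old order still valid.
Run Kahn's algorithm (break ties by smallest node id):
  initial in-degrees: [1, 0, 1, 1, 3, 1]
  ready (indeg=0): [1]
  pop 1: indeg[2]->0; indeg[4]->2 | ready=[2] | order so far=[1]
  pop 2: indeg[0]->0; indeg[3]->0 | ready=[0, 3] | order so far=[1, 2]
  pop 0: indeg[4]->1 | ready=[3] | order so far=[1, 2, 0]
  pop 3: indeg[4]->0 | ready=[4] | order so far=[1, 2, 0, 3]
  pop 4: indeg[5]->0 | ready=[5] | order so far=[1, 2, 0, 3, 4]
  pop 5: no out-edges | ready=[] | order so far=[1, 2, 0, 3, 4, 5]
  Result: [1, 2, 0, 3, 4, 5]

Answer: [1, 2, 0, 3, 4, 5]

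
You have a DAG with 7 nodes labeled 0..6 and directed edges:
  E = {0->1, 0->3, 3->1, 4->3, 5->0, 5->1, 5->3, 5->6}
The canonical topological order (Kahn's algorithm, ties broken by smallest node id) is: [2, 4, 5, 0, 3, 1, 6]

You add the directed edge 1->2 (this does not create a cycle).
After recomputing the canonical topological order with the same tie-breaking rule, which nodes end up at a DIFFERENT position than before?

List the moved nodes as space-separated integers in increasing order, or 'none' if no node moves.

Old toposort: [2, 4, 5, 0, 3, 1, 6]
Added edge 1->2
Recompute Kahn (smallest-id tiebreak):
  initial in-degrees: [1, 3, 1, 3, 0, 0, 1]
  ready (indeg=0): [4, 5]
  pop 4: indeg[3]->2 | ready=[5] | order so far=[4]
  pop 5: indeg[0]->0; indeg[1]->2; indeg[3]->1; indeg[6]->0 | ready=[0, 6] | order so far=[4, 5]
  pop 0: indeg[1]->1; indeg[3]->0 | ready=[3, 6] | order so far=[4, 5, 0]
  pop 3: indeg[1]->0 | ready=[1, 6] | order so far=[4, 5, 0, 3]
  pop 1: indeg[2]->0 | ready=[2, 6] | order so far=[4, 5, 0, 3, 1]
  pop 2: no out-edges | ready=[6] | order so far=[4, 5, 0, 3, 1, 2]
  pop 6: no out-edges | ready=[] | order so far=[4, 5, 0, 3, 1, 2, 6]
New canonical toposort: [4, 5, 0, 3, 1, 2, 6]
Compare positions:
  Node 0: index 3 -> 2 (moved)
  Node 1: index 5 -> 4 (moved)
  Node 2: index 0 -> 5 (moved)
  Node 3: index 4 -> 3 (moved)
  Node 4: index 1 -> 0 (moved)
  Node 5: index 2 -> 1 (moved)
  Node 6: index 6 -> 6 (same)
Nodes that changed position: 0 1 2 3 4 5

Answer: 0 1 2 3 4 5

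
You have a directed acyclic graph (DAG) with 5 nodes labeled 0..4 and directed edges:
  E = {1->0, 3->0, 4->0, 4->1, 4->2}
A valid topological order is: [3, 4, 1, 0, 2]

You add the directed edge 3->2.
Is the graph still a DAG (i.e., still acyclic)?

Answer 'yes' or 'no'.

Given toposort: [3, 4, 1, 0, 2]
Position of 3: index 0; position of 2: index 4
New edge 3->2: forward
Forward edge: respects the existing order. Still a DAG, same toposort still valid.
Still a DAG? yes

Answer: yes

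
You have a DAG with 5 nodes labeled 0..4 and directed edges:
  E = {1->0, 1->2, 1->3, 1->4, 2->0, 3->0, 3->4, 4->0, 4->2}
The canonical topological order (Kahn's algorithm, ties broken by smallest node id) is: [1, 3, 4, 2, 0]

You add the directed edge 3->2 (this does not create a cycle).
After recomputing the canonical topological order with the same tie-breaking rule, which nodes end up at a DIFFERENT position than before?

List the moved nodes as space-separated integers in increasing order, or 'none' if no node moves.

Old toposort: [1, 3, 4, 2, 0]
Added edge 3->2
Recompute Kahn (smallest-id tiebreak):
  initial in-degrees: [4, 0, 3, 1, 2]
  ready (indeg=0): [1]
  pop 1: indeg[0]->3; indeg[2]->2; indeg[3]->0; indeg[4]->1 | ready=[3] | order so far=[1]
  pop 3: indeg[0]->2; indeg[2]->1; indeg[4]->0 | ready=[4] | order so far=[1, 3]
  pop 4: indeg[0]->1; indeg[2]->0 | ready=[2] | order so far=[1, 3, 4]
  pop 2: indeg[0]->0 | ready=[0] | order so far=[1, 3, 4, 2]
  pop 0: no out-edges | ready=[] | order so far=[1, 3, 4, 2, 0]
New canonical toposort: [1, 3, 4, 2, 0]
Compare positions:
  Node 0: index 4 -> 4 (same)
  Node 1: index 0 -> 0 (same)
  Node 2: index 3 -> 3 (same)
  Node 3: index 1 -> 1 (same)
  Node 4: index 2 -> 2 (same)
Nodes that changed position: none

Answer: none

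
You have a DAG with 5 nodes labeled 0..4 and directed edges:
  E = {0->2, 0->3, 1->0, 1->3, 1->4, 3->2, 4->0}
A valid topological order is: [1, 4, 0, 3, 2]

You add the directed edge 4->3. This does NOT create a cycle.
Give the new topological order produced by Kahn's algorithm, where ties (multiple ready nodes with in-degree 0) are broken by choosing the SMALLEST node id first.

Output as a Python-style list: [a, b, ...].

Answer: [1, 4, 0, 3, 2]

Derivation:
Old toposort: [1, 4, 0, 3, 2]
Added edge: 4->3
Position of 4 (1) < position of 3 (3). Old order still valid.
Run Kahn's algorithm (break ties by smallest node id):
  initial in-degrees: [2, 0, 2, 3, 1]
  ready (indeg=0): [1]
  pop 1: indeg[0]->1; indeg[3]->2; indeg[4]->0 | ready=[4] | order so far=[1]
  pop 4: indeg[0]->0; indeg[3]->1 | ready=[0] | order so far=[1, 4]
  pop 0: indeg[2]->1; indeg[3]->0 | ready=[3] | order so far=[1, 4, 0]
  pop 3: indeg[2]->0 | ready=[2] | order so far=[1, 4, 0, 3]
  pop 2: no out-edges | ready=[] | order so far=[1, 4, 0, 3, 2]
  Result: [1, 4, 0, 3, 2]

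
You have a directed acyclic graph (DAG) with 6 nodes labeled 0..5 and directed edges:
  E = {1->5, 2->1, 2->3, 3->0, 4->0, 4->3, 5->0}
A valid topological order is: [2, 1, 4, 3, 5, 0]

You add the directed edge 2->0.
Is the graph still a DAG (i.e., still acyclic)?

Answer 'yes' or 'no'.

Given toposort: [2, 1, 4, 3, 5, 0]
Position of 2: index 0; position of 0: index 5
New edge 2->0: forward
Forward edge: respects the existing order. Still a DAG, same toposort still valid.
Still a DAG? yes

Answer: yes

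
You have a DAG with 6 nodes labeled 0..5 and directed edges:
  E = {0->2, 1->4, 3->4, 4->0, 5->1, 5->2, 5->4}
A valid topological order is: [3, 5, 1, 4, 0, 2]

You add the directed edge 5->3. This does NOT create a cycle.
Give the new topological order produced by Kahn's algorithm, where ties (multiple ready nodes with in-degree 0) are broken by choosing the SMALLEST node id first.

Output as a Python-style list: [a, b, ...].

Old toposort: [3, 5, 1, 4, 0, 2]
Added edge: 5->3
Position of 5 (1) > position of 3 (0). Must reorder: 5 must now come before 3.
Run Kahn's algorithm (break ties by smallest node id):
  initial in-degrees: [1, 1, 2, 1, 3, 0]
  ready (indeg=0): [5]
  pop 5: indeg[1]->0; indeg[2]->1; indeg[3]->0; indeg[4]->2 | ready=[1, 3] | order so far=[5]
  pop 1: indeg[4]->1 | ready=[3] | order so far=[5, 1]
  pop 3: indeg[4]->0 | ready=[4] | order so far=[5, 1, 3]
  pop 4: indeg[0]->0 | ready=[0] | order so far=[5, 1, 3, 4]
  pop 0: indeg[2]->0 | ready=[2] | order so far=[5, 1, 3, 4, 0]
  pop 2: no out-edges | ready=[] | order so far=[5, 1, 3, 4, 0, 2]
  Result: [5, 1, 3, 4, 0, 2]

Answer: [5, 1, 3, 4, 0, 2]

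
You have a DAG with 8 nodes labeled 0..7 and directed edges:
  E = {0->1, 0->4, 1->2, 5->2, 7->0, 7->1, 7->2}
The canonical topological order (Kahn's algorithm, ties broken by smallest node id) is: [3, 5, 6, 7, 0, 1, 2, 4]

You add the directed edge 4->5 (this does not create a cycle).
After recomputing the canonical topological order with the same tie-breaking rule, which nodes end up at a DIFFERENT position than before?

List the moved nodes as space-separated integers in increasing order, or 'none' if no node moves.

Answer: 0 1 2 4 5 6 7

Derivation:
Old toposort: [3, 5, 6, 7, 0, 1, 2, 4]
Added edge 4->5
Recompute Kahn (smallest-id tiebreak):
  initial in-degrees: [1, 2, 3, 0, 1, 1, 0, 0]
  ready (indeg=0): [3, 6, 7]
  pop 3: no out-edges | ready=[6, 7] | order so far=[3]
  pop 6: no out-edges | ready=[7] | order so far=[3, 6]
  pop 7: indeg[0]->0; indeg[1]->1; indeg[2]->2 | ready=[0] | order so far=[3, 6, 7]
  pop 0: indeg[1]->0; indeg[4]->0 | ready=[1, 4] | order so far=[3, 6, 7, 0]
  pop 1: indeg[2]->1 | ready=[4] | order so far=[3, 6, 7, 0, 1]
  pop 4: indeg[5]->0 | ready=[5] | order so far=[3, 6, 7, 0, 1, 4]
  pop 5: indeg[2]->0 | ready=[2] | order so far=[3, 6, 7, 0, 1, 4, 5]
  pop 2: no out-edges | ready=[] | order so far=[3, 6, 7, 0, 1, 4, 5, 2]
New canonical toposort: [3, 6, 7, 0, 1, 4, 5, 2]
Compare positions:
  Node 0: index 4 -> 3 (moved)
  Node 1: index 5 -> 4 (moved)
  Node 2: index 6 -> 7 (moved)
  Node 3: index 0 -> 0 (same)
  Node 4: index 7 -> 5 (moved)
  Node 5: index 1 -> 6 (moved)
  Node 6: index 2 -> 1 (moved)
  Node 7: index 3 -> 2 (moved)
Nodes that changed position: 0 1 2 4 5 6 7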